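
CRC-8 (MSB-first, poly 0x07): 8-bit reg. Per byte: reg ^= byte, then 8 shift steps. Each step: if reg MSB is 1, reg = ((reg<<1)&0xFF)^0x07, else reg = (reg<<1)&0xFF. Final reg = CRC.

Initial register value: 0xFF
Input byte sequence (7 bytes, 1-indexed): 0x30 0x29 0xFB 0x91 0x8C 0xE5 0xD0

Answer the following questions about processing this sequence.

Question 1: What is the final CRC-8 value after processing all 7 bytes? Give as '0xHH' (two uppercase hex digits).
After byte 1 (0x30): reg=0x63
After byte 2 (0x29): reg=0xF1
After byte 3 (0xFB): reg=0x36
After byte 4 (0x91): reg=0x7C
After byte 5 (0x8C): reg=0xDE
After byte 6 (0xE5): reg=0xA1
After byte 7 (0xD0): reg=0x50

Answer: 0x50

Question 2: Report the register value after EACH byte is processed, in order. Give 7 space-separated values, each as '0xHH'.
0x63 0xF1 0x36 0x7C 0xDE 0xA1 0x50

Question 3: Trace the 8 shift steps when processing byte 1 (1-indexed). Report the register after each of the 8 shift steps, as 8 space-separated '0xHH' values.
Answer: 0x99 0x35 0x6A 0xD4 0xAF 0x59 0xB2 0x63

Derivation:
Register before byte 1: 0xFF
After XOR with byte 0x30: 0xCF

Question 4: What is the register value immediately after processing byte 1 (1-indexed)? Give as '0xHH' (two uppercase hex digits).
Answer: 0x63

Derivation:
After byte 1 (0x30): reg=0x63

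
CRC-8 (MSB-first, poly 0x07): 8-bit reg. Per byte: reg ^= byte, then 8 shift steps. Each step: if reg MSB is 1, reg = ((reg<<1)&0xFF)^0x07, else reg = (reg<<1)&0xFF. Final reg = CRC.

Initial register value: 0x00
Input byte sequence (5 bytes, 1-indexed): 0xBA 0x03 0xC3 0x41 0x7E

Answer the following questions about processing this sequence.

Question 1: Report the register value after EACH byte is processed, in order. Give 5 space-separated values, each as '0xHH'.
0x2F 0xC4 0x15 0xAB 0x25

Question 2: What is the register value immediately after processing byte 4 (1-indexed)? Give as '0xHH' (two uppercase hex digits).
After byte 1 (0xBA): reg=0x2F
After byte 2 (0x03): reg=0xC4
After byte 3 (0xC3): reg=0x15
After byte 4 (0x41): reg=0xAB

Answer: 0xAB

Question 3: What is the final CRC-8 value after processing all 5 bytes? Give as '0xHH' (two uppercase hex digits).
After byte 1 (0xBA): reg=0x2F
After byte 2 (0x03): reg=0xC4
After byte 3 (0xC3): reg=0x15
After byte 4 (0x41): reg=0xAB
After byte 5 (0x7E): reg=0x25

Answer: 0x25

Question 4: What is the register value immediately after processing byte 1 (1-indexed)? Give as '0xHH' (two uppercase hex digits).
After byte 1 (0xBA): reg=0x2F

Answer: 0x2F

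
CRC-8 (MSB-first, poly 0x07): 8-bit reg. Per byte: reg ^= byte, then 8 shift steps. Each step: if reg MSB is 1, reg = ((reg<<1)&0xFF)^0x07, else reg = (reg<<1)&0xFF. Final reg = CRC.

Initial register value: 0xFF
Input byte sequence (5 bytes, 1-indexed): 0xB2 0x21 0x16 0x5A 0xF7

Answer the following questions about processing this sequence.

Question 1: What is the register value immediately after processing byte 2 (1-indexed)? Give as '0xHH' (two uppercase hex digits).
Answer: 0x55

Derivation:
After byte 1 (0xB2): reg=0xE4
After byte 2 (0x21): reg=0x55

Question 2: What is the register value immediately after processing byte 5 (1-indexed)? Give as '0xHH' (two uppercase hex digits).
After byte 1 (0xB2): reg=0xE4
After byte 2 (0x21): reg=0x55
After byte 3 (0x16): reg=0xCE
After byte 4 (0x5A): reg=0xE5
After byte 5 (0xF7): reg=0x7E

Answer: 0x7E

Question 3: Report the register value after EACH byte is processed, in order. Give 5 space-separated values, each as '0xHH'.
0xE4 0x55 0xCE 0xE5 0x7E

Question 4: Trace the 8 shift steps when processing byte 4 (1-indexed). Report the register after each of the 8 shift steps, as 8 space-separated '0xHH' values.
After byte 1 (0xB2): reg=0xE4
After byte 2 (0x21): reg=0x55
After byte 3 (0x16): reg=0xCE
Register before byte 4: 0xCE
After XOR with byte 0x5A: 0x94

Answer: 0x2F 0x5E 0xBC 0x7F 0xFE 0xFB 0xF1 0xE5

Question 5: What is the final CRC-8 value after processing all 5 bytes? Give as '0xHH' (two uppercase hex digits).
Answer: 0x7E

Derivation:
After byte 1 (0xB2): reg=0xE4
After byte 2 (0x21): reg=0x55
After byte 3 (0x16): reg=0xCE
After byte 4 (0x5A): reg=0xE5
After byte 5 (0xF7): reg=0x7E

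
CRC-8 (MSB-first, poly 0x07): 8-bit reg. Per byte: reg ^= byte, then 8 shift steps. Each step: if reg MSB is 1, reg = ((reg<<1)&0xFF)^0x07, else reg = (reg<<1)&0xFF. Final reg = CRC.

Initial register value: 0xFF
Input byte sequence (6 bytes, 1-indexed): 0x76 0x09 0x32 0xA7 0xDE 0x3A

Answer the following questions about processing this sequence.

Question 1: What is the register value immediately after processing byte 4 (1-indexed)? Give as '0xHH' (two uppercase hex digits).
Answer: 0x02

Derivation:
After byte 1 (0x76): reg=0xB6
After byte 2 (0x09): reg=0x34
After byte 3 (0x32): reg=0x12
After byte 4 (0xA7): reg=0x02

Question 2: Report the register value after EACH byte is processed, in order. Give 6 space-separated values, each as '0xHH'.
0xB6 0x34 0x12 0x02 0x1A 0xE0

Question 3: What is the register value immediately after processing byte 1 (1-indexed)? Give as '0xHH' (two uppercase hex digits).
After byte 1 (0x76): reg=0xB6

Answer: 0xB6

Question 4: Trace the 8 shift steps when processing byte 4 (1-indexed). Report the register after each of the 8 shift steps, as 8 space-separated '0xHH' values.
Answer: 0x6D 0xDA 0xB3 0x61 0xC2 0x83 0x01 0x02

Derivation:
After byte 1 (0x76): reg=0xB6
After byte 2 (0x09): reg=0x34
After byte 3 (0x32): reg=0x12
Register before byte 4: 0x12
After XOR with byte 0xA7: 0xB5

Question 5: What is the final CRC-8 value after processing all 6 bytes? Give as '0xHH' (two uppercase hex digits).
Answer: 0xE0

Derivation:
After byte 1 (0x76): reg=0xB6
After byte 2 (0x09): reg=0x34
After byte 3 (0x32): reg=0x12
After byte 4 (0xA7): reg=0x02
After byte 5 (0xDE): reg=0x1A
After byte 6 (0x3A): reg=0xE0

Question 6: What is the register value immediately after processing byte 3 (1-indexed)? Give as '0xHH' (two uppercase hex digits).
Answer: 0x12

Derivation:
After byte 1 (0x76): reg=0xB6
After byte 2 (0x09): reg=0x34
After byte 3 (0x32): reg=0x12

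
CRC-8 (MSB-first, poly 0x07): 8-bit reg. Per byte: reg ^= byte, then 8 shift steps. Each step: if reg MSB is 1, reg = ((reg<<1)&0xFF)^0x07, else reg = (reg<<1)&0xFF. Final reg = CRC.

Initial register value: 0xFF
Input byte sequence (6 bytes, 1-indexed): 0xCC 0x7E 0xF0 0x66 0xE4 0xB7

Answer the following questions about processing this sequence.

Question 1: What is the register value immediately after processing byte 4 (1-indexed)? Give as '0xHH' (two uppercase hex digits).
After byte 1 (0xCC): reg=0x99
After byte 2 (0x7E): reg=0xBB
After byte 3 (0xF0): reg=0xF6
After byte 4 (0x66): reg=0xF9

Answer: 0xF9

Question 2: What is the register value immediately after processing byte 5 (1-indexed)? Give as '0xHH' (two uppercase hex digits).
Answer: 0x53

Derivation:
After byte 1 (0xCC): reg=0x99
After byte 2 (0x7E): reg=0xBB
After byte 3 (0xF0): reg=0xF6
After byte 4 (0x66): reg=0xF9
After byte 5 (0xE4): reg=0x53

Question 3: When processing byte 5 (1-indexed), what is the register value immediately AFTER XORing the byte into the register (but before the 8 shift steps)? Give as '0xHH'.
Register before byte 5: 0xF9
Byte 5: 0xE4
0xF9 XOR 0xE4 = 0x1D

Answer: 0x1D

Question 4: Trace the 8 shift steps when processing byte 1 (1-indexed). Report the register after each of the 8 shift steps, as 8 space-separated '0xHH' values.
Answer: 0x66 0xCC 0x9F 0x39 0x72 0xE4 0xCF 0x99

Derivation:
Register before byte 1: 0xFF
After XOR with byte 0xCC: 0x33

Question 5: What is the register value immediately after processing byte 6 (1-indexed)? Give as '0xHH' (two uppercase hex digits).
After byte 1 (0xCC): reg=0x99
After byte 2 (0x7E): reg=0xBB
After byte 3 (0xF0): reg=0xF6
After byte 4 (0x66): reg=0xF9
After byte 5 (0xE4): reg=0x53
After byte 6 (0xB7): reg=0xB2

Answer: 0xB2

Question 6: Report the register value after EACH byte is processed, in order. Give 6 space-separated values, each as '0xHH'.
0x99 0xBB 0xF6 0xF9 0x53 0xB2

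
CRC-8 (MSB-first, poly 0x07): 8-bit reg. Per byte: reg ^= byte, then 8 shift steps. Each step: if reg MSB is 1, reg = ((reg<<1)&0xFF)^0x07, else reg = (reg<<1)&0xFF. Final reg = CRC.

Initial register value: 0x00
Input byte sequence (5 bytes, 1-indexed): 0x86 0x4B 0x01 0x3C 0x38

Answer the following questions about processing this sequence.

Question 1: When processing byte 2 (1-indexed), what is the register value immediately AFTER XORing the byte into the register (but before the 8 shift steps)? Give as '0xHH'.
Answer: 0xD0

Derivation:
Register before byte 2: 0x9B
Byte 2: 0x4B
0x9B XOR 0x4B = 0xD0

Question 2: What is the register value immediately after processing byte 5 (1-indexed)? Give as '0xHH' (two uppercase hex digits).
Answer: 0x0B

Derivation:
After byte 1 (0x86): reg=0x9B
After byte 2 (0x4B): reg=0x3E
After byte 3 (0x01): reg=0xBD
After byte 4 (0x3C): reg=0x8E
After byte 5 (0x38): reg=0x0B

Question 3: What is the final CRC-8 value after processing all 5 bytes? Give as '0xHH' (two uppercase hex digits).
After byte 1 (0x86): reg=0x9B
After byte 2 (0x4B): reg=0x3E
After byte 3 (0x01): reg=0xBD
After byte 4 (0x3C): reg=0x8E
After byte 5 (0x38): reg=0x0B

Answer: 0x0B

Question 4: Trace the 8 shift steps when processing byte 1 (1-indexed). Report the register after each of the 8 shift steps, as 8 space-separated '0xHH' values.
Register before byte 1: 0x00
After XOR with byte 0x86: 0x86

Answer: 0x0B 0x16 0x2C 0x58 0xB0 0x67 0xCE 0x9B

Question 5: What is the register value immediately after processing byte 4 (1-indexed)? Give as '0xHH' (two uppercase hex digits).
Answer: 0x8E

Derivation:
After byte 1 (0x86): reg=0x9B
After byte 2 (0x4B): reg=0x3E
After byte 3 (0x01): reg=0xBD
After byte 4 (0x3C): reg=0x8E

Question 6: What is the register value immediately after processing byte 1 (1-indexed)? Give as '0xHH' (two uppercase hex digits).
After byte 1 (0x86): reg=0x9B

Answer: 0x9B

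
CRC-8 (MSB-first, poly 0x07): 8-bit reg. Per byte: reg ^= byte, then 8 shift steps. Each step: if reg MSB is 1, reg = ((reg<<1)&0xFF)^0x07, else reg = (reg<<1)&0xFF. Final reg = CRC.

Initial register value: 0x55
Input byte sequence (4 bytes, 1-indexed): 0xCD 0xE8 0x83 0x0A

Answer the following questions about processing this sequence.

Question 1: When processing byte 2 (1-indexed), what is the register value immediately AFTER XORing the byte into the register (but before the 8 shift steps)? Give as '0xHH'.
Register before byte 2: 0xC1
Byte 2: 0xE8
0xC1 XOR 0xE8 = 0x29

Answer: 0x29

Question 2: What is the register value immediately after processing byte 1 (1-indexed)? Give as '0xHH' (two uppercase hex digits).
Answer: 0xC1

Derivation:
After byte 1 (0xCD): reg=0xC1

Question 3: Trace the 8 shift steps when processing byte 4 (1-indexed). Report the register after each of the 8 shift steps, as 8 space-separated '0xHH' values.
Answer: 0x35 0x6A 0xD4 0xAF 0x59 0xB2 0x63 0xC6

Derivation:
After byte 1 (0xCD): reg=0xC1
After byte 2 (0xE8): reg=0xDF
After byte 3 (0x83): reg=0x93
Register before byte 4: 0x93
After XOR with byte 0x0A: 0x99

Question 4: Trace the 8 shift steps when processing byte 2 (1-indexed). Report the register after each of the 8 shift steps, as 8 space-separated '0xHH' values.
Answer: 0x52 0xA4 0x4F 0x9E 0x3B 0x76 0xEC 0xDF

Derivation:
After byte 1 (0xCD): reg=0xC1
Register before byte 2: 0xC1
After XOR with byte 0xE8: 0x29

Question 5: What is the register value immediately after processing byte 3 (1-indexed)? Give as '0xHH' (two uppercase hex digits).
Answer: 0x93

Derivation:
After byte 1 (0xCD): reg=0xC1
After byte 2 (0xE8): reg=0xDF
After byte 3 (0x83): reg=0x93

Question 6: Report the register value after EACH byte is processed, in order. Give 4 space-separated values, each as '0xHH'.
0xC1 0xDF 0x93 0xC6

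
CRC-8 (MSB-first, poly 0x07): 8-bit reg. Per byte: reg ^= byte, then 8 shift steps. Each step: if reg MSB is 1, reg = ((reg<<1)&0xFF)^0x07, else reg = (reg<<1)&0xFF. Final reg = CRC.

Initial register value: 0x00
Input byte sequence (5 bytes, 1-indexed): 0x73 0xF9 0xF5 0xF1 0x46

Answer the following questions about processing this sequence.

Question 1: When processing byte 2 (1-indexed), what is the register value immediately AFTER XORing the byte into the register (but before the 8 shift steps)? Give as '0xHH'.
Register before byte 2: 0x5E
Byte 2: 0xF9
0x5E XOR 0xF9 = 0xA7

Answer: 0xA7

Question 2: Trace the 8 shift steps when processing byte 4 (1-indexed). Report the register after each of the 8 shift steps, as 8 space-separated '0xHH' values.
Answer: 0x8E 0x1B 0x36 0x6C 0xD8 0xB7 0x69 0xD2

Derivation:
After byte 1 (0x73): reg=0x5E
After byte 2 (0xF9): reg=0x7C
After byte 3 (0xF5): reg=0xB6
Register before byte 4: 0xB6
After XOR with byte 0xF1: 0x47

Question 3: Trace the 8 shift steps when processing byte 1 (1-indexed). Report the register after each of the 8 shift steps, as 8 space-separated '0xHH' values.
Register before byte 1: 0x00
After XOR with byte 0x73: 0x73

Answer: 0xE6 0xCB 0x91 0x25 0x4A 0x94 0x2F 0x5E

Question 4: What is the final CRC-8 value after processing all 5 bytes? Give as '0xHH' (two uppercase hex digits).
Answer: 0xE5

Derivation:
After byte 1 (0x73): reg=0x5E
After byte 2 (0xF9): reg=0x7C
After byte 3 (0xF5): reg=0xB6
After byte 4 (0xF1): reg=0xD2
After byte 5 (0x46): reg=0xE5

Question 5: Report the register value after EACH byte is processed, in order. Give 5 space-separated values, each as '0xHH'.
0x5E 0x7C 0xB6 0xD2 0xE5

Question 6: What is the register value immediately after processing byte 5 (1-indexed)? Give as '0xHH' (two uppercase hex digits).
After byte 1 (0x73): reg=0x5E
After byte 2 (0xF9): reg=0x7C
After byte 3 (0xF5): reg=0xB6
After byte 4 (0xF1): reg=0xD2
After byte 5 (0x46): reg=0xE5

Answer: 0xE5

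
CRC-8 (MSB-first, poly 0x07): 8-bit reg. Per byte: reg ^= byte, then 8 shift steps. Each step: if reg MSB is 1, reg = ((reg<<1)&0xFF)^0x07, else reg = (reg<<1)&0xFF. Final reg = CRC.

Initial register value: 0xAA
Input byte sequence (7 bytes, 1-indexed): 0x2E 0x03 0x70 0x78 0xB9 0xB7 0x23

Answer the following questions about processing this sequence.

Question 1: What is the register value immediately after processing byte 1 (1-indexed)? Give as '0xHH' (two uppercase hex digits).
After byte 1 (0x2E): reg=0x95

Answer: 0x95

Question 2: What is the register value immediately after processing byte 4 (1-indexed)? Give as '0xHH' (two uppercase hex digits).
Answer: 0x19

Derivation:
After byte 1 (0x2E): reg=0x95
After byte 2 (0x03): reg=0xEB
After byte 3 (0x70): reg=0xC8
After byte 4 (0x78): reg=0x19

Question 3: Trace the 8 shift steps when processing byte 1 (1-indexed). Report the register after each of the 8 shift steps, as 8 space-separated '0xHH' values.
Answer: 0x0F 0x1E 0x3C 0x78 0xF0 0xE7 0xC9 0x95

Derivation:
Register before byte 1: 0xAA
After XOR with byte 0x2E: 0x84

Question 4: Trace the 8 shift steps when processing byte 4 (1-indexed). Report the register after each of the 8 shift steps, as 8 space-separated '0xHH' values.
After byte 1 (0x2E): reg=0x95
After byte 2 (0x03): reg=0xEB
After byte 3 (0x70): reg=0xC8
Register before byte 4: 0xC8
After XOR with byte 0x78: 0xB0

Answer: 0x67 0xCE 0x9B 0x31 0x62 0xC4 0x8F 0x19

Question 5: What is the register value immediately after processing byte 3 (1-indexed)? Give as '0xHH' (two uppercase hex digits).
After byte 1 (0x2E): reg=0x95
After byte 2 (0x03): reg=0xEB
After byte 3 (0x70): reg=0xC8

Answer: 0xC8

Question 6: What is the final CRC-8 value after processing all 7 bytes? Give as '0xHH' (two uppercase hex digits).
After byte 1 (0x2E): reg=0x95
After byte 2 (0x03): reg=0xEB
After byte 3 (0x70): reg=0xC8
After byte 4 (0x78): reg=0x19
After byte 5 (0xB9): reg=0x69
After byte 6 (0xB7): reg=0x14
After byte 7 (0x23): reg=0x85

Answer: 0x85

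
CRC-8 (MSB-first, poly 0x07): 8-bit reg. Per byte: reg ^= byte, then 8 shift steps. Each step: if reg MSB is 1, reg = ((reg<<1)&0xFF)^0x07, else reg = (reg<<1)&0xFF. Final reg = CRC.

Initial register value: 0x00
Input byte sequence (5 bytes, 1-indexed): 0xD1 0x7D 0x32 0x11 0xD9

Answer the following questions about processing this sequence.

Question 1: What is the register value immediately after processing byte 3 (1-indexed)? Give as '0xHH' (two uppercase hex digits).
Answer: 0x91

Derivation:
After byte 1 (0xD1): reg=0x39
After byte 2 (0x7D): reg=0xDB
After byte 3 (0x32): reg=0x91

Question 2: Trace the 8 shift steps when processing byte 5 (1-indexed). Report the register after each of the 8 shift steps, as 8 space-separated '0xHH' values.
Answer: 0xA0 0x47 0x8E 0x1B 0x36 0x6C 0xD8 0xB7

Derivation:
After byte 1 (0xD1): reg=0x39
After byte 2 (0x7D): reg=0xDB
After byte 3 (0x32): reg=0x91
After byte 4 (0x11): reg=0x89
Register before byte 5: 0x89
After XOR with byte 0xD9: 0x50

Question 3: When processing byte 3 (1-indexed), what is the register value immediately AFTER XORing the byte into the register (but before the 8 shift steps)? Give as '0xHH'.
Register before byte 3: 0xDB
Byte 3: 0x32
0xDB XOR 0x32 = 0xE9

Answer: 0xE9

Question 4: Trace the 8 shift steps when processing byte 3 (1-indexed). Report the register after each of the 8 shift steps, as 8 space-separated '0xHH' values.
After byte 1 (0xD1): reg=0x39
After byte 2 (0x7D): reg=0xDB
Register before byte 3: 0xDB
After XOR with byte 0x32: 0xE9

Answer: 0xD5 0xAD 0x5D 0xBA 0x73 0xE6 0xCB 0x91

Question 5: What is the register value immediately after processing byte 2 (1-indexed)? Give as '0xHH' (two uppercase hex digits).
After byte 1 (0xD1): reg=0x39
After byte 2 (0x7D): reg=0xDB

Answer: 0xDB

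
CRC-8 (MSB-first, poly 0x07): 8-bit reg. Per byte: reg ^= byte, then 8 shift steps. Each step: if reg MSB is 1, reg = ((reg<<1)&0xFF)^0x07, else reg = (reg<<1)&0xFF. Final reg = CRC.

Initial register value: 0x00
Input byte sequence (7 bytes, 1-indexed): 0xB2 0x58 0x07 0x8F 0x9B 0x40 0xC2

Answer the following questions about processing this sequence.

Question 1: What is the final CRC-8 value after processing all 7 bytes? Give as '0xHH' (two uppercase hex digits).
After byte 1 (0xB2): reg=0x17
After byte 2 (0x58): reg=0xEA
After byte 3 (0x07): reg=0x8D
After byte 4 (0x8F): reg=0x0E
After byte 5 (0x9B): reg=0xE2
After byte 6 (0x40): reg=0x67
After byte 7 (0xC2): reg=0x72

Answer: 0x72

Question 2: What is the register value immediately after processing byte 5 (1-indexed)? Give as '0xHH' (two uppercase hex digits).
Answer: 0xE2

Derivation:
After byte 1 (0xB2): reg=0x17
After byte 2 (0x58): reg=0xEA
After byte 3 (0x07): reg=0x8D
After byte 4 (0x8F): reg=0x0E
After byte 5 (0x9B): reg=0xE2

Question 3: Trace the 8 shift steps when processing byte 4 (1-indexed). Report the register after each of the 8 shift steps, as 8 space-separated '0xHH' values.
Answer: 0x04 0x08 0x10 0x20 0x40 0x80 0x07 0x0E

Derivation:
After byte 1 (0xB2): reg=0x17
After byte 2 (0x58): reg=0xEA
After byte 3 (0x07): reg=0x8D
Register before byte 4: 0x8D
After XOR with byte 0x8F: 0x02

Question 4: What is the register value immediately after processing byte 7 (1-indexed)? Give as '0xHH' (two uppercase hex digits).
After byte 1 (0xB2): reg=0x17
After byte 2 (0x58): reg=0xEA
After byte 3 (0x07): reg=0x8D
After byte 4 (0x8F): reg=0x0E
After byte 5 (0x9B): reg=0xE2
After byte 6 (0x40): reg=0x67
After byte 7 (0xC2): reg=0x72

Answer: 0x72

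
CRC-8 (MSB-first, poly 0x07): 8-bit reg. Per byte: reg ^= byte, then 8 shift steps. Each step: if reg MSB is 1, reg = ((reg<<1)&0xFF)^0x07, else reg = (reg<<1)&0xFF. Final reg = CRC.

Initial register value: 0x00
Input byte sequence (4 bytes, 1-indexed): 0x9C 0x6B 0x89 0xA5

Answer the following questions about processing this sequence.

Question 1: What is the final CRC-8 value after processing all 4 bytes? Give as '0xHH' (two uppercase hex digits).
Answer: 0xEE

Derivation:
After byte 1 (0x9C): reg=0xDD
After byte 2 (0x6B): reg=0x0B
After byte 3 (0x89): reg=0x87
After byte 4 (0xA5): reg=0xEE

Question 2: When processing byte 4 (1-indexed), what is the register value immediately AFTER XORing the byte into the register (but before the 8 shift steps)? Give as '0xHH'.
Answer: 0x22

Derivation:
Register before byte 4: 0x87
Byte 4: 0xA5
0x87 XOR 0xA5 = 0x22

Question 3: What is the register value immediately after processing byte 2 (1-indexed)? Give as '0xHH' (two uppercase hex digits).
After byte 1 (0x9C): reg=0xDD
After byte 2 (0x6B): reg=0x0B

Answer: 0x0B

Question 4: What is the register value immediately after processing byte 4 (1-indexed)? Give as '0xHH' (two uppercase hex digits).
Answer: 0xEE

Derivation:
After byte 1 (0x9C): reg=0xDD
After byte 2 (0x6B): reg=0x0B
After byte 3 (0x89): reg=0x87
After byte 4 (0xA5): reg=0xEE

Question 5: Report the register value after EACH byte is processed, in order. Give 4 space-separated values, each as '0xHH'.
0xDD 0x0B 0x87 0xEE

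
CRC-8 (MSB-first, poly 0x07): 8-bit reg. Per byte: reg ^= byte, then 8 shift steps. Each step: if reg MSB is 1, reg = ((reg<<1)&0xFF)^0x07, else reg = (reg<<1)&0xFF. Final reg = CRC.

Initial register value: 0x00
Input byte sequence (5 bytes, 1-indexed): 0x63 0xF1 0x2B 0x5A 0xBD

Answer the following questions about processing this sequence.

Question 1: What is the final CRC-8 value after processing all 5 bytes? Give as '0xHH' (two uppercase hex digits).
After byte 1 (0x63): reg=0x2E
After byte 2 (0xF1): reg=0x13
After byte 3 (0x2B): reg=0xA8
After byte 4 (0x5A): reg=0xD0
After byte 5 (0xBD): reg=0x04

Answer: 0x04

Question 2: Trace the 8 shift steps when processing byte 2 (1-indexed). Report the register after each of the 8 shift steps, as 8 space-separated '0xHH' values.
Answer: 0xB9 0x75 0xEA 0xD3 0xA1 0x45 0x8A 0x13

Derivation:
After byte 1 (0x63): reg=0x2E
Register before byte 2: 0x2E
After XOR with byte 0xF1: 0xDF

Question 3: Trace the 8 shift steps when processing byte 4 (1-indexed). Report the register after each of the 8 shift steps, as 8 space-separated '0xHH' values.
Answer: 0xE3 0xC1 0x85 0x0D 0x1A 0x34 0x68 0xD0

Derivation:
After byte 1 (0x63): reg=0x2E
After byte 2 (0xF1): reg=0x13
After byte 3 (0x2B): reg=0xA8
Register before byte 4: 0xA8
After XOR with byte 0x5A: 0xF2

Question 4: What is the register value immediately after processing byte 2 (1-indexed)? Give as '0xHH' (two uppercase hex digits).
Answer: 0x13

Derivation:
After byte 1 (0x63): reg=0x2E
After byte 2 (0xF1): reg=0x13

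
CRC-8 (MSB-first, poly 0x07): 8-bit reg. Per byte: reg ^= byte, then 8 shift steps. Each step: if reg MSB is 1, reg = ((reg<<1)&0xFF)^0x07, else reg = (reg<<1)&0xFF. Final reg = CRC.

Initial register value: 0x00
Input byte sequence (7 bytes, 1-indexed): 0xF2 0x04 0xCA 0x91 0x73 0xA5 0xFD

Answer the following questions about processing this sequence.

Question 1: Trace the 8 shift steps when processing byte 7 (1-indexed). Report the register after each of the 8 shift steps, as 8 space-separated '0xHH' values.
Answer: 0x08 0x10 0x20 0x40 0x80 0x07 0x0E 0x1C

Derivation:
After byte 1 (0xF2): reg=0xD0
After byte 2 (0x04): reg=0x22
After byte 3 (0xCA): reg=0x96
After byte 4 (0x91): reg=0x15
After byte 5 (0x73): reg=0x35
After byte 6 (0xA5): reg=0xF9
Register before byte 7: 0xF9
After XOR with byte 0xFD: 0x04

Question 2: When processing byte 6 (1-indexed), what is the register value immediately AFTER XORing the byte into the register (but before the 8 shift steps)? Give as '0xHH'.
Register before byte 6: 0x35
Byte 6: 0xA5
0x35 XOR 0xA5 = 0x90

Answer: 0x90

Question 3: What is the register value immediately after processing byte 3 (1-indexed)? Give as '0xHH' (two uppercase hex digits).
After byte 1 (0xF2): reg=0xD0
After byte 2 (0x04): reg=0x22
After byte 3 (0xCA): reg=0x96

Answer: 0x96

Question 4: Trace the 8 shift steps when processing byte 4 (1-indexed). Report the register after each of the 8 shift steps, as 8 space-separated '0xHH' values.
Answer: 0x0E 0x1C 0x38 0x70 0xE0 0xC7 0x89 0x15

Derivation:
After byte 1 (0xF2): reg=0xD0
After byte 2 (0x04): reg=0x22
After byte 3 (0xCA): reg=0x96
Register before byte 4: 0x96
After XOR with byte 0x91: 0x07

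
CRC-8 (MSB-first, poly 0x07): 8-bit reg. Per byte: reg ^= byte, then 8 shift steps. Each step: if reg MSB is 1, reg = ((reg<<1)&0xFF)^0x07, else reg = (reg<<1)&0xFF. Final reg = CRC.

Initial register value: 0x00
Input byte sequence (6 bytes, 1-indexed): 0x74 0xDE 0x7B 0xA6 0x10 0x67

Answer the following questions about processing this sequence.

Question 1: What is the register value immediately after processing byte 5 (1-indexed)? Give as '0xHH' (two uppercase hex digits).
Answer: 0x85

Derivation:
After byte 1 (0x74): reg=0x4B
After byte 2 (0xDE): reg=0xE2
After byte 3 (0x7B): reg=0xC6
After byte 4 (0xA6): reg=0x27
After byte 5 (0x10): reg=0x85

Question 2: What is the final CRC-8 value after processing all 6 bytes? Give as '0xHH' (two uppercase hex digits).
Answer: 0xA0

Derivation:
After byte 1 (0x74): reg=0x4B
After byte 2 (0xDE): reg=0xE2
After byte 3 (0x7B): reg=0xC6
After byte 4 (0xA6): reg=0x27
After byte 5 (0x10): reg=0x85
After byte 6 (0x67): reg=0xA0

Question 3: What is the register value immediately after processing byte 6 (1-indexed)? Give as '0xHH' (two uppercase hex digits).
After byte 1 (0x74): reg=0x4B
After byte 2 (0xDE): reg=0xE2
After byte 3 (0x7B): reg=0xC6
After byte 4 (0xA6): reg=0x27
After byte 5 (0x10): reg=0x85
After byte 6 (0x67): reg=0xA0

Answer: 0xA0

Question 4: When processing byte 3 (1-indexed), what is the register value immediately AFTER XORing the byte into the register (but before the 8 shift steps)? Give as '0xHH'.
Register before byte 3: 0xE2
Byte 3: 0x7B
0xE2 XOR 0x7B = 0x99

Answer: 0x99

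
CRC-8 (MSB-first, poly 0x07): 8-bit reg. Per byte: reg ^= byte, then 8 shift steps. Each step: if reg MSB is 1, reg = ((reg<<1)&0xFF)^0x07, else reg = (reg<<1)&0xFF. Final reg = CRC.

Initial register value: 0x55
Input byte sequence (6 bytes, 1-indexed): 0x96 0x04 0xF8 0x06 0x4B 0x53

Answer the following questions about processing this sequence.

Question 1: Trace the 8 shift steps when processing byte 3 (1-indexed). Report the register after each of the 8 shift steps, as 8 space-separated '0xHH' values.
After byte 1 (0x96): reg=0x47
After byte 2 (0x04): reg=0xCE
Register before byte 3: 0xCE
After XOR with byte 0xF8: 0x36

Answer: 0x6C 0xD8 0xB7 0x69 0xD2 0xA3 0x41 0x82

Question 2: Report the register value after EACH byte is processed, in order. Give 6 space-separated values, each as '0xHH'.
0x47 0xCE 0x82 0x95 0x14 0xD2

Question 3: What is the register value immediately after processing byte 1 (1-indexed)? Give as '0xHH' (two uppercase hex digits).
Answer: 0x47

Derivation:
After byte 1 (0x96): reg=0x47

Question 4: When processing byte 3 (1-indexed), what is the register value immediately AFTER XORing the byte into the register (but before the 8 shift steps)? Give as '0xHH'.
Answer: 0x36

Derivation:
Register before byte 3: 0xCE
Byte 3: 0xF8
0xCE XOR 0xF8 = 0x36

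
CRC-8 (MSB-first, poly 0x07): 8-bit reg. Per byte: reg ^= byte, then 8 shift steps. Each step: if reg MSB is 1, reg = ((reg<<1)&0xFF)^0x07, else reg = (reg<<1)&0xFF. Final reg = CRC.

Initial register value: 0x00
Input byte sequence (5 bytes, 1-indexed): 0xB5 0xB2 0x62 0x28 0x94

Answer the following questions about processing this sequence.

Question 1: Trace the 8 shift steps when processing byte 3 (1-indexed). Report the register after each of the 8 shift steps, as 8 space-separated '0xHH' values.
Answer: 0xF6 0xEB 0xD1 0xA5 0x4D 0x9A 0x33 0x66

Derivation:
After byte 1 (0xB5): reg=0x02
After byte 2 (0xB2): reg=0x19
Register before byte 3: 0x19
After XOR with byte 0x62: 0x7B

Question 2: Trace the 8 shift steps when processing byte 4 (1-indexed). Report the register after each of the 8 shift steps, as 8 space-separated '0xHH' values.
Answer: 0x9C 0x3F 0x7E 0xFC 0xFF 0xF9 0xF5 0xED

Derivation:
After byte 1 (0xB5): reg=0x02
After byte 2 (0xB2): reg=0x19
After byte 3 (0x62): reg=0x66
Register before byte 4: 0x66
After XOR with byte 0x28: 0x4E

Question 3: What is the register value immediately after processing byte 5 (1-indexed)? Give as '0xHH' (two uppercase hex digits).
Answer: 0x68

Derivation:
After byte 1 (0xB5): reg=0x02
After byte 2 (0xB2): reg=0x19
After byte 3 (0x62): reg=0x66
After byte 4 (0x28): reg=0xED
After byte 5 (0x94): reg=0x68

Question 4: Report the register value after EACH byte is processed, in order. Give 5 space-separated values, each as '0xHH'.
0x02 0x19 0x66 0xED 0x68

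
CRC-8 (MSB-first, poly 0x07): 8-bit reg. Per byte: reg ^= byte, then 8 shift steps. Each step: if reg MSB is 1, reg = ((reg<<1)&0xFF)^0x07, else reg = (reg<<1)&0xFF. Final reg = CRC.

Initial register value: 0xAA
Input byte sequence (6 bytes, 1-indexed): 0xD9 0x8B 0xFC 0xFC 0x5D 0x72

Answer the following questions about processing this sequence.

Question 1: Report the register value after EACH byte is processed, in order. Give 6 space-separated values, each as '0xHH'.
0x5E 0x25 0x01 0xFD 0x69 0x41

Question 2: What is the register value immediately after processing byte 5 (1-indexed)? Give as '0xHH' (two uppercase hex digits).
Answer: 0x69

Derivation:
After byte 1 (0xD9): reg=0x5E
After byte 2 (0x8B): reg=0x25
After byte 3 (0xFC): reg=0x01
After byte 4 (0xFC): reg=0xFD
After byte 5 (0x5D): reg=0x69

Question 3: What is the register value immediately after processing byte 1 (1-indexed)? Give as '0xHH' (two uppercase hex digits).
After byte 1 (0xD9): reg=0x5E

Answer: 0x5E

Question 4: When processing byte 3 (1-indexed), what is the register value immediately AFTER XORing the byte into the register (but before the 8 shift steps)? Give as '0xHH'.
Answer: 0xD9

Derivation:
Register before byte 3: 0x25
Byte 3: 0xFC
0x25 XOR 0xFC = 0xD9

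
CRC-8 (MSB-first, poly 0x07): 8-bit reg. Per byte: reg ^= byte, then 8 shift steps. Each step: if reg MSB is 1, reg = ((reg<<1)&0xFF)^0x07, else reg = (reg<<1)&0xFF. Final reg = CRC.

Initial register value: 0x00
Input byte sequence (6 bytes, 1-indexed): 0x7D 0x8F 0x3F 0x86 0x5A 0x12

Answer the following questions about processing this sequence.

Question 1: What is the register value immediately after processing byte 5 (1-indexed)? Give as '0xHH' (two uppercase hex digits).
Answer: 0x66

Derivation:
After byte 1 (0x7D): reg=0x74
After byte 2 (0x8F): reg=0xEF
After byte 3 (0x3F): reg=0x3E
After byte 4 (0x86): reg=0x21
After byte 5 (0x5A): reg=0x66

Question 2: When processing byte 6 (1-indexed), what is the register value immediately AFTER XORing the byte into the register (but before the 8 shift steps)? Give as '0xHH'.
Answer: 0x74

Derivation:
Register before byte 6: 0x66
Byte 6: 0x12
0x66 XOR 0x12 = 0x74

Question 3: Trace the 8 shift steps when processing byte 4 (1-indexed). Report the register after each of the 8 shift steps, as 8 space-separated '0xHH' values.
Answer: 0x77 0xEE 0xDB 0xB1 0x65 0xCA 0x93 0x21

Derivation:
After byte 1 (0x7D): reg=0x74
After byte 2 (0x8F): reg=0xEF
After byte 3 (0x3F): reg=0x3E
Register before byte 4: 0x3E
After XOR with byte 0x86: 0xB8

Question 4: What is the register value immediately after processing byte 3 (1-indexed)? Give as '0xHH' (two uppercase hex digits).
After byte 1 (0x7D): reg=0x74
After byte 2 (0x8F): reg=0xEF
After byte 3 (0x3F): reg=0x3E

Answer: 0x3E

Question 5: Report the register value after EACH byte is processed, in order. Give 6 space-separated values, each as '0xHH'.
0x74 0xEF 0x3E 0x21 0x66 0x4B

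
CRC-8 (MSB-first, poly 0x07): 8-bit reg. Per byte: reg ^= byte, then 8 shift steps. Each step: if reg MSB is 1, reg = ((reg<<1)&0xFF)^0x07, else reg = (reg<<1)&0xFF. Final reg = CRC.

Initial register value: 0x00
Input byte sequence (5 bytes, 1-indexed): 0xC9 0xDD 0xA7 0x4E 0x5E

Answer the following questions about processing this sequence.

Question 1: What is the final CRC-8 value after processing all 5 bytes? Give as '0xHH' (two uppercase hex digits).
After byte 1 (0xC9): reg=0x71
After byte 2 (0xDD): reg=0x4D
After byte 3 (0xA7): reg=0x98
After byte 4 (0x4E): reg=0x2C
After byte 5 (0x5E): reg=0x59

Answer: 0x59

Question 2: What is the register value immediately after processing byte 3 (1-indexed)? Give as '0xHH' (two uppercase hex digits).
Answer: 0x98

Derivation:
After byte 1 (0xC9): reg=0x71
After byte 2 (0xDD): reg=0x4D
After byte 3 (0xA7): reg=0x98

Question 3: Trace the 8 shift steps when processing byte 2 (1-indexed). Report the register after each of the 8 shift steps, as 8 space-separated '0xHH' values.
After byte 1 (0xC9): reg=0x71
Register before byte 2: 0x71
After XOR with byte 0xDD: 0xAC

Answer: 0x5F 0xBE 0x7B 0xF6 0xEB 0xD1 0xA5 0x4D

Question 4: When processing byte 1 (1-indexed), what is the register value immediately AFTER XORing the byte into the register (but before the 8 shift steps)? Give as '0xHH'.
Register before byte 1: 0x00
Byte 1: 0xC9
0x00 XOR 0xC9 = 0xC9

Answer: 0xC9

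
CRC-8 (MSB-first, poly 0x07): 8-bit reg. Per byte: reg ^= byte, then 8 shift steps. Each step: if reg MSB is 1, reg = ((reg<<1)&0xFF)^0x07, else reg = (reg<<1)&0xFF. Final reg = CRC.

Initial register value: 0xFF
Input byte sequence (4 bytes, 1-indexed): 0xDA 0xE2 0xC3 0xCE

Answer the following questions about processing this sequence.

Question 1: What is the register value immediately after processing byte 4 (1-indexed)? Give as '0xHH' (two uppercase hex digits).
After byte 1 (0xDA): reg=0xFB
After byte 2 (0xE2): reg=0x4F
After byte 3 (0xC3): reg=0xAD
After byte 4 (0xCE): reg=0x2E

Answer: 0x2E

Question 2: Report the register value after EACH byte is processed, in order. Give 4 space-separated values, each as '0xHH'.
0xFB 0x4F 0xAD 0x2E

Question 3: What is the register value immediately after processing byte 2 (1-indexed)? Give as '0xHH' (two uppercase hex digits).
After byte 1 (0xDA): reg=0xFB
After byte 2 (0xE2): reg=0x4F

Answer: 0x4F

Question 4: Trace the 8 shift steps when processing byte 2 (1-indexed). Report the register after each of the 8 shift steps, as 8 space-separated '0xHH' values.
After byte 1 (0xDA): reg=0xFB
Register before byte 2: 0xFB
After XOR with byte 0xE2: 0x19

Answer: 0x32 0x64 0xC8 0x97 0x29 0x52 0xA4 0x4F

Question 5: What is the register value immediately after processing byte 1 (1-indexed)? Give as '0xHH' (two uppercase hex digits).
Answer: 0xFB

Derivation:
After byte 1 (0xDA): reg=0xFB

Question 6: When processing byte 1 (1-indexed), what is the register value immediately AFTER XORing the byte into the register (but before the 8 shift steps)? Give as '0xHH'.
Answer: 0x25

Derivation:
Register before byte 1: 0xFF
Byte 1: 0xDA
0xFF XOR 0xDA = 0x25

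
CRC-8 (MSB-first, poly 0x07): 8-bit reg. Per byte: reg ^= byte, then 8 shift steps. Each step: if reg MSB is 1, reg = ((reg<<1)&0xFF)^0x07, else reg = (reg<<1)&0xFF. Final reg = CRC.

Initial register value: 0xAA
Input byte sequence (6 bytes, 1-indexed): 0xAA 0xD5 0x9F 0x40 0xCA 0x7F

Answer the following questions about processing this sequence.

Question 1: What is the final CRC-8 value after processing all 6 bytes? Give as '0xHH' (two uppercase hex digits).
Answer: 0x97

Derivation:
After byte 1 (0xAA): reg=0x00
After byte 2 (0xD5): reg=0x25
After byte 3 (0x9F): reg=0x2F
After byte 4 (0x40): reg=0x0A
After byte 5 (0xCA): reg=0x4E
After byte 6 (0x7F): reg=0x97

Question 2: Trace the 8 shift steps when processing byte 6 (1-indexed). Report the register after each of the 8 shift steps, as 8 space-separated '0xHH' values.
After byte 1 (0xAA): reg=0x00
After byte 2 (0xD5): reg=0x25
After byte 3 (0x9F): reg=0x2F
After byte 4 (0x40): reg=0x0A
After byte 5 (0xCA): reg=0x4E
Register before byte 6: 0x4E
After XOR with byte 0x7F: 0x31

Answer: 0x62 0xC4 0x8F 0x19 0x32 0x64 0xC8 0x97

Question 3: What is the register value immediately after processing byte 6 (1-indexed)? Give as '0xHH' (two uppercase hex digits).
After byte 1 (0xAA): reg=0x00
After byte 2 (0xD5): reg=0x25
After byte 3 (0x9F): reg=0x2F
After byte 4 (0x40): reg=0x0A
After byte 5 (0xCA): reg=0x4E
After byte 6 (0x7F): reg=0x97

Answer: 0x97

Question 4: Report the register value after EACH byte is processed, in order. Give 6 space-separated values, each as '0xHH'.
0x00 0x25 0x2F 0x0A 0x4E 0x97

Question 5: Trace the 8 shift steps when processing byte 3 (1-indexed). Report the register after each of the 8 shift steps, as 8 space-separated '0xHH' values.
After byte 1 (0xAA): reg=0x00
After byte 2 (0xD5): reg=0x25
Register before byte 3: 0x25
After XOR with byte 0x9F: 0xBA

Answer: 0x73 0xE6 0xCB 0x91 0x25 0x4A 0x94 0x2F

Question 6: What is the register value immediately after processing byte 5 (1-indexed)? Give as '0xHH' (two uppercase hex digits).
After byte 1 (0xAA): reg=0x00
After byte 2 (0xD5): reg=0x25
After byte 3 (0x9F): reg=0x2F
After byte 4 (0x40): reg=0x0A
After byte 5 (0xCA): reg=0x4E

Answer: 0x4E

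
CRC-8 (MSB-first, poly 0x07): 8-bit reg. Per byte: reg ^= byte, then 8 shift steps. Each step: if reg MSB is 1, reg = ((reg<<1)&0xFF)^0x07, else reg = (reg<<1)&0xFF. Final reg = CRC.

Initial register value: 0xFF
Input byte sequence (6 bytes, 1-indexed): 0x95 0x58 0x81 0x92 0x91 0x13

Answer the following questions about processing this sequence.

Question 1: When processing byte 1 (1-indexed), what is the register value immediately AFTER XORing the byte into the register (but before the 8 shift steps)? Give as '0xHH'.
Answer: 0x6A

Derivation:
Register before byte 1: 0xFF
Byte 1: 0x95
0xFF XOR 0x95 = 0x6A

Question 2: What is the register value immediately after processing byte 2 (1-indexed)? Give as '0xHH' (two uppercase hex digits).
After byte 1 (0x95): reg=0x11
After byte 2 (0x58): reg=0xF8

Answer: 0xF8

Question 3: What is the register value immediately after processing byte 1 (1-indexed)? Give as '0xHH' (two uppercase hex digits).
After byte 1 (0x95): reg=0x11

Answer: 0x11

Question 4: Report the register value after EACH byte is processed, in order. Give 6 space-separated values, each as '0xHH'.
0x11 0xF8 0x68 0xE8 0x68 0x66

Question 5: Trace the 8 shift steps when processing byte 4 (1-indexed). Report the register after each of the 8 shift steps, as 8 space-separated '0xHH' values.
Answer: 0xF3 0xE1 0xC5 0x8D 0x1D 0x3A 0x74 0xE8

Derivation:
After byte 1 (0x95): reg=0x11
After byte 2 (0x58): reg=0xF8
After byte 3 (0x81): reg=0x68
Register before byte 4: 0x68
After XOR with byte 0x92: 0xFA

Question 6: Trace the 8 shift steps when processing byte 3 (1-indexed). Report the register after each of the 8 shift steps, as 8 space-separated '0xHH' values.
After byte 1 (0x95): reg=0x11
After byte 2 (0x58): reg=0xF8
Register before byte 3: 0xF8
After XOR with byte 0x81: 0x79

Answer: 0xF2 0xE3 0xC1 0x85 0x0D 0x1A 0x34 0x68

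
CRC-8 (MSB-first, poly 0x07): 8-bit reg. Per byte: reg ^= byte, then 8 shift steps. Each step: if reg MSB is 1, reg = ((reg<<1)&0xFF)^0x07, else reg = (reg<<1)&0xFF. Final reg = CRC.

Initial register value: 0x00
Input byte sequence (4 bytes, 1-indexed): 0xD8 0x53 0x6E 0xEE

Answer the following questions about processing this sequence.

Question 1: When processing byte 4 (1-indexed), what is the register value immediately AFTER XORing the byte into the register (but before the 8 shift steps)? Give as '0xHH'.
Register before byte 4: 0x40
Byte 4: 0xEE
0x40 XOR 0xEE = 0xAE

Answer: 0xAE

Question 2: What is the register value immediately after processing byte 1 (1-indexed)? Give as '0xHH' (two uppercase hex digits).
After byte 1 (0xD8): reg=0x06

Answer: 0x06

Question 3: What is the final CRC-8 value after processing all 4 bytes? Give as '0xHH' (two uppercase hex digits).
Answer: 0x43

Derivation:
After byte 1 (0xD8): reg=0x06
After byte 2 (0x53): reg=0xAC
After byte 3 (0x6E): reg=0x40
After byte 4 (0xEE): reg=0x43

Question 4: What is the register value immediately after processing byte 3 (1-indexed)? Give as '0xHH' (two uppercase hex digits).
Answer: 0x40

Derivation:
After byte 1 (0xD8): reg=0x06
After byte 2 (0x53): reg=0xAC
After byte 3 (0x6E): reg=0x40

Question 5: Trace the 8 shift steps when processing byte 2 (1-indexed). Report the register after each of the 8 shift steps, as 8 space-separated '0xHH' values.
Answer: 0xAA 0x53 0xA6 0x4B 0x96 0x2B 0x56 0xAC

Derivation:
After byte 1 (0xD8): reg=0x06
Register before byte 2: 0x06
After XOR with byte 0x53: 0x55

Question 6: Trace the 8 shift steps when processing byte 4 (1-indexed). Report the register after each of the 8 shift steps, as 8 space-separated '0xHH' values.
Answer: 0x5B 0xB6 0x6B 0xD6 0xAB 0x51 0xA2 0x43

Derivation:
After byte 1 (0xD8): reg=0x06
After byte 2 (0x53): reg=0xAC
After byte 3 (0x6E): reg=0x40
Register before byte 4: 0x40
After XOR with byte 0xEE: 0xAE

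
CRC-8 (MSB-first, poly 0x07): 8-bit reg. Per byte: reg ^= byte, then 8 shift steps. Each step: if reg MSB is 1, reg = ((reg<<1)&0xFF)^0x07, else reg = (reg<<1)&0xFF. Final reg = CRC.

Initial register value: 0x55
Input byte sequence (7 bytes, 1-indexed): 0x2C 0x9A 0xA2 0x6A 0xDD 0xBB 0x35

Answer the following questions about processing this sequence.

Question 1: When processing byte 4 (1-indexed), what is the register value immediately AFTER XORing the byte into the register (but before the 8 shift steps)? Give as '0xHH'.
Register before byte 4: 0x59
Byte 4: 0x6A
0x59 XOR 0x6A = 0x33

Answer: 0x33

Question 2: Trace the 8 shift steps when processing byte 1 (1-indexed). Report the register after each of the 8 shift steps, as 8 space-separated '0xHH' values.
Answer: 0xF2 0xE3 0xC1 0x85 0x0D 0x1A 0x34 0x68

Derivation:
Register before byte 1: 0x55
After XOR with byte 0x2C: 0x79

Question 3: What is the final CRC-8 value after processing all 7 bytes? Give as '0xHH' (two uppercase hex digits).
After byte 1 (0x2C): reg=0x68
After byte 2 (0x9A): reg=0xD0
After byte 3 (0xA2): reg=0x59
After byte 4 (0x6A): reg=0x99
After byte 5 (0xDD): reg=0xDB
After byte 6 (0xBB): reg=0x27
After byte 7 (0x35): reg=0x7E

Answer: 0x7E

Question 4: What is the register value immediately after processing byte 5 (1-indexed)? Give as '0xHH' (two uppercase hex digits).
Answer: 0xDB

Derivation:
After byte 1 (0x2C): reg=0x68
After byte 2 (0x9A): reg=0xD0
After byte 3 (0xA2): reg=0x59
After byte 4 (0x6A): reg=0x99
After byte 5 (0xDD): reg=0xDB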